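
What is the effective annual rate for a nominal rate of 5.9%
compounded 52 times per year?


Formula: EAR = (1 + r/m)^m - 1
Period rate: r/m = 0.059 / 52 = 0.001135
Compounding: (1 + 0.001135)^52 = 1.06074
EAR = 1.06074 - 1 = 0.06074

0.06074


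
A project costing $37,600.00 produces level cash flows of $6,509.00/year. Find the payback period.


Formula: Payback = investment / annual cash flow
Substituting: Payback = $37,600.00 / $6,509.00
Payback = 5.7766 years

5.7766 years


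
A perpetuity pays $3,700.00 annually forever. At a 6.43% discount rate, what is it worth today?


Formula: PV = C / r
Substituting: PV = $3,700.00 / 0.0643
PV = $57,542.77

$57,542.77


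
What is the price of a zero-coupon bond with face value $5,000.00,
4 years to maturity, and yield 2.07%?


Formula: Price = FV / (1 + r)^n
Substituting: Price = $5,000.00 / (1 + 0.0207)^4
Discount factor: (1.0207)^4 = 1.085407
Price = $5,000.00 / 1.085407 = $4,606.57

$4,606.57


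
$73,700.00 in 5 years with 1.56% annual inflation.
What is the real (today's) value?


Formula: Real value = nominal / (1 + inflation)^years
Price level: (1 + 0.0156)^5 = 1.080472
Real value = $73,700.00 / 1.080472 = $68,210.94

$68,210.94


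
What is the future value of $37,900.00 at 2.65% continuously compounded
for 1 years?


Formula: FV = P * e^(r*t)
Exponent: r*t = 0.0265 * 1 = 0.0265
e^(0.0265) = 1.026854
FV = $37,900.00 * 1.026854 = $38,917.78

$38,917.78


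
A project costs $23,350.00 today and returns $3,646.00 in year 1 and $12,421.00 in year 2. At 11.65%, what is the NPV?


Formula: NPV = C0 + C1/(1+r) + C2/(1+r)^2
Discount C1: $3,646.00 / (1 + 0.1165) = $3,265.56
Discount C2: $12,421.00 / (1 + 0.1165)^2 = $9,964.12
NPV = -$23,350.00 + $3,265.56 + $9,964.12 = -$10,120.31

-$10,120.31


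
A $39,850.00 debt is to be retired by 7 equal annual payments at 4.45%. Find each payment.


Formula: PMT = PV * r / (1 - (1+r)^(-n))
Denominator: 1 - (1 + 0.0445)^(-7) = 0.262706
Numerator: $39,850.00 * 0.0445 = 1773.325
PMT = 1773.325 / 0.262706 = $6,750.23

$6,750.23


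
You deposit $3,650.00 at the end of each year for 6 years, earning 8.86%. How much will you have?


Formula: FV = PMT * ((1+r)^n - 1) / r
Growth factor: (1 + 0.0886)^6 = 1.664217
Numerator: 1.664217 - 1 = 0.664217
FV = $3,650.00 * 0.664217 / 0.0886 = $27,363.35

$27,363.35


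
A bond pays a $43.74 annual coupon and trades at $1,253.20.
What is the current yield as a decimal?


Formula: Current yield = annual coupon / price
Substituting: CY = $43.74 / $1,253.20
CY = 0.034903

0.034903


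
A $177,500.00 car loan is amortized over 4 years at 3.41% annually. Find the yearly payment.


Formula: PMT = PV * r / (1 - (1+r)^(-n))
Denominator: 1 - (1 + 0.0341)^(-4) = 0.12552
Numerator: $177,500.00 * 0.0341 = 6052.75
PMT = 6052.75 / 0.12552 = $48,221.37

$48,221.37


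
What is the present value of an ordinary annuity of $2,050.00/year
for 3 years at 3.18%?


Formula: PV = PMT * (1 - (1+r)^(-n)) / r
Discount factor: (1 + 0.0318)^(-3) = 0.910361
Bracket: 1 - 0.910361 = 0.089639
PV = $2,050.00 * 0.089639 / 0.0318 = $5,778.64

$5,778.64


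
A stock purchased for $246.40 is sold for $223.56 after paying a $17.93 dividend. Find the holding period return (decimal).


Formula: HPR = (P1 - P0 + D) / P0
Gain: $223.56 - $246.40 + $17.93 = -$4.91
HPR = -$4.91 / $246.40 = -0.0199

-0.0199


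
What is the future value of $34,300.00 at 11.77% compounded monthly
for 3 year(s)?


Formula: FV = P * (1 + r/m)^(m*t)
Period rate: r/m = 0.1177 / 12 = 0.009808
Total periods: m*t = 12 * 3 = 36
Growth factor: (1 + 0.009808)^36 = 1.421027
FV = $34,300.00 * 1.421027 = $48,741.21

$48,741.21


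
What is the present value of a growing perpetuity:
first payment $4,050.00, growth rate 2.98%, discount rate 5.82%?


Formula: PV = C / (r - g)
Spread: r - g = 0.0582 - 0.0298 = 0.0284
Substituting: PV = $4,050.00 / 0.0284
PV = $142,605.63

$142,605.63


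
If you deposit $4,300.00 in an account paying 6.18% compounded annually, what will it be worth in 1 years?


Formula: FV = P * (1 + r)^n
Substituting: FV = $4,300.00 * (1 + 0.0618)^1
Growth factor: (1.0618)^1 = 1.0618
FV = $4,300.00 * 1.0618 = $4,565.74

$4,565.74


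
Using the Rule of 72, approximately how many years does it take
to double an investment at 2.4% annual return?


Formula: Years ≈ 72 / r
Substituting: Years ≈ 72 / 2.4
Years ≈ 30.0

30.0 years


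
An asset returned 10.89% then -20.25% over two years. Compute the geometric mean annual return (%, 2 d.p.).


Formula: Geometric mean = ((1+r1)*(1+r2))^(1/2) - 1
Product: (1 + 0.1089) * (1 + -0.2025) = 1.1089 * 0.7975 = 0.884348
Square root: 0.884348^0.5 = 0.940398
Geometric mean = 0.940398 - 1 = -0.059602
As percentage: -5.96%

-5.96%


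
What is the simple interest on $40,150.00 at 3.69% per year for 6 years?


Formula: I = P * r * t
Substituting: I = $40,150.00 * 0.0369 * 6
Step: I = $40,150.00 * 0.2214
I = $8,889.21

$8,889.21


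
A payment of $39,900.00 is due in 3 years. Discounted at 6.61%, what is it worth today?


Formula: PV = FV / (1 + r)^n
Substituting: PV = $39,900.00 / (1 + 0.0661)^3
Discount factor: (1.0661)^3 = 1.211696
PV = $39,900.00 / 1.211696 = $32,929.04

$32,929.04


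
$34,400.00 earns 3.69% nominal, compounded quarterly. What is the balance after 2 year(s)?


Formula: FV = P * (1 + r/m)^(m*t)
Period rate: r/m = 0.0369 / 4 = 0.009225
Total periods: m*t = 4 * 2 = 8
Growth factor: (1 + 0.009225)^8 = 1.076227
FV = $34,400.00 * 1.076227 = $37,022.22

$37,022.22


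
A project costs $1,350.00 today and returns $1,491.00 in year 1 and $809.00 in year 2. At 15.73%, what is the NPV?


Formula: NPV = C0 + C1/(1+r) + C2/(1+r)^2
Discount C1: $1,491.00 / (1 + 0.1573) = $1,288.34
Discount C2: $809.00 / (1 + 0.1573)^2 = $604.03
NPV = -$1,350.00 + $1,288.34 + $604.03 = $542.37

$542.37


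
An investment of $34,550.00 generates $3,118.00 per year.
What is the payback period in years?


Formula: Payback = investment / annual cash flow
Substituting: Payback = $34,550.00 / $3,118.00
Payback = 11.0808 years

11.0808 years


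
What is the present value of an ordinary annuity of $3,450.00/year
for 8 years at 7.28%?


Formula: PV = PMT * (1 - (1+r)^(-n)) / r
Discount factor: (1 + 0.0728)^(-8) = 0.569967
Bracket: 1 - 0.569967 = 0.430033
PV = $3,450.00 * 0.430033 / 0.0728 = $20,379.30

$20,379.30


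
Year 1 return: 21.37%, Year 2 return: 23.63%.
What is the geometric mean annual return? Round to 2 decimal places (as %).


Formula: Geometric mean = ((1+r1)*(1+r2))^(1/2) - 1
Product: (1 + 0.2137) * (1 + 0.2363) = 1.2137 * 1.2363 = 1.500497
Square root: 1.500497^0.5 = 1.224948
Geometric mean = 1.224948 - 1 = 0.224948
As percentage: 22.49%

22.49%


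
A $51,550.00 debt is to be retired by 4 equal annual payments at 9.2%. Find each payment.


Formula: PMT = PV * r / (1 - (1+r)^(-n))
Denominator: 1 - (1 + 0.092)^(-4) = 0.29675
Numerator: $51,550.00 * 0.092 = 4742.6
PMT = 4742.6 / 0.29675 = $15,981.78

$15,981.78


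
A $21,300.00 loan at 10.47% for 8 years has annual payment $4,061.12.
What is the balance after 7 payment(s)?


Formula: Balance = PV*(1+r)^k - PMT*((1+r)^k - 1)/r
Growth: (1 + 0.1047)^7 = 2.007754
Accumulated factor: ((1+r)^k - 1)/r = 9.625157
Balance = $21,300.00 * 2.007754 - $4,061.12 * 9.625157
Balance = $3,676.24

$3,676.24


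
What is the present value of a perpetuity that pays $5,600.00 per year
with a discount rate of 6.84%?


Formula: PV = C / r
Substituting: PV = $5,600.00 / 0.0684
PV = $81,871.35

$81,871.35


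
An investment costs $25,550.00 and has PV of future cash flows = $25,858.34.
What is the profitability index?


Formula: PI = PV(cash flows) / initial investment
Substituting: PI = $25,858.34 / $25,550.00
PI = 1.0121

1.0121


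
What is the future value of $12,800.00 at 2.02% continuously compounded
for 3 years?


Formula: FV = P * e^(r*t)
Exponent: r*t = 0.0202 * 3 = 0.0606
e^(0.0606) = 1.062474
FV = $12,800.00 * 1.062474 = $13,599.67

$13,599.67


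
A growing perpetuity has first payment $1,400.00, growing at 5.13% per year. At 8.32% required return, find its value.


Formula: PV = C / (r - g)
Spread: r - g = 0.0832 - 0.0513 = 0.0319
Substituting: PV = $1,400.00 / 0.0319
PV = $43,887.15

$43,887.15


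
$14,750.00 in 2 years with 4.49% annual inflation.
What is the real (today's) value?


Formula: Real value = nominal / (1 + inflation)^years
Price level: (1 + 0.0449)^2 = 1.091816
Real value = $14,750.00 / 1.091816 = $13,509.60

$13,509.60


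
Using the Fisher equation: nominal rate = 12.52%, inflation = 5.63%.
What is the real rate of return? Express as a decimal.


Formula: (1 + r_real) = (1 + r_nom) / (1 + inflation)
Substituting: (1 + r_real) = 1.1252 / 1.0563
(1 + r_real) = 1.065228
r_real = 1.065228 - 1 = 0.065228

0.065228


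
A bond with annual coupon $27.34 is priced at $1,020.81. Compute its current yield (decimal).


Formula: Current yield = annual coupon / price
Substituting: CY = $27.34 / $1,020.81
CY = 0.026783

0.026783


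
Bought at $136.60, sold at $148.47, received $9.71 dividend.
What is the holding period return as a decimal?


Formula: HPR = (P1 - P0 + D) / P0
Gain: $148.47 - $136.60 + $9.71 = $21.58
HPR = $21.58 / $136.60 = 0.158

0.158


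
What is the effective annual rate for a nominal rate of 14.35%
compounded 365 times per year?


Formula: EAR = (1 + r/m)^m - 1
Period rate: r/m = 0.1435 / 365 = 0.000393
Compounding: (1 + 0.000393)^365 = 1.154274
EAR = 1.154274 - 1 = 0.154274

0.154274


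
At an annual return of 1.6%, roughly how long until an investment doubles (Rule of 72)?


Formula: Years ≈ 72 / r
Substituting: Years ≈ 72 / 1.6
Years ≈ 45.0

45.0 years


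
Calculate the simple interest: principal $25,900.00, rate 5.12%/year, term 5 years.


Formula: I = P * r * t
Substituting: I = $25,900.00 * 0.0512 * 5
Step: I = $25,900.00 * 0.256
I = $6,630.40

$6,630.40


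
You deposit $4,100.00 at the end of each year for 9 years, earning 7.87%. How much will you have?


Formula: FV = PMT * ((1+r)^n - 1) / r
Growth factor: (1 + 0.0787)^9 = 1.977453
Numerator: 1.977453 - 1 = 0.977453
FV = $4,100.00 * 0.977453 / 0.0787 = $50,921.93

$50,921.93


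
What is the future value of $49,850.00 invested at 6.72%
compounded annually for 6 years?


Formula: FV = P * (1 + r)^n
Substituting: FV = $49,850.00 * (1 + 0.0672)^6
Growth factor: (1.0672)^6 = 1.477321
FV = $49,850.00 * 1.477321 = $73,644.46

$73,644.46


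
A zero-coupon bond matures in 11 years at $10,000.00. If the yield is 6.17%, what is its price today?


Formula: Price = FV / (1 + r)^n
Substituting: Price = $10,000.00 / (1 + 0.0617)^11
Discount factor: (1.0617)^11 = 1.932057
Price = $10,000.00 / 1.932057 = $5,175.83

$5,175.83


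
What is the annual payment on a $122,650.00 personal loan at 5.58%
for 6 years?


Formula: PMT = PV * r / (1 - (1+r)^(-n))
Denominator: 1 - (1 + 0.0558)^(-6) = 0.278045
Numerator: $122,650.00 * 0.0558 = 6843.87
PMT = 6843.87 / 0.278045 = $24,614.24

$24,614.24


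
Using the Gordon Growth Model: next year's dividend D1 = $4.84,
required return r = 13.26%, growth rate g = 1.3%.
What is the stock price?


Formula: P = D1 / (r - g)
Spread: r - g = 0.1326 - 0.013 = 0.1196
Substituting: P = $4.84 / 0.1196
P = $40.47

$40.47


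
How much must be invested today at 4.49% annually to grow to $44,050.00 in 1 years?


Formula: PV = FV / (1 + r)^n
Substituting: PV = $44,050.00 / (1 + 0.0449)^1
Discount factor: (1.0449)^1 = 1.0449
PV = $44,050.00 / 1.0449 = $42,157.14

$42,157.14


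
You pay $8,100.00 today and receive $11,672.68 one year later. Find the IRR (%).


Formula: IRR = C1/C0 - 1
Substituting: IRR = $11,672.68 / $8,100.00 - 1
Ratio: 1.441072 - 1 = 0.441072
IRR = 44.1072%

44.1072%


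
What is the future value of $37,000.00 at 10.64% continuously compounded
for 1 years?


Formula: FV = P * e^(r*t)
Exponent: r*t = 0.1064 * 1 = 0.1064
e^(0.1064) = 1.112267
FV = $37,000.00 * 1.112267 = $41,153.87

$41,153.87


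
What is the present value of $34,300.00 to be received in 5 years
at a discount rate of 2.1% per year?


Formula: PV = FV / (1 + r)^n
Substituting: PV = $34,300.00 / (1 + 0.021)^5
Discount factor: (1.021)^5 = 1.109504
PV = $34,300.00 / 1.109504 = $30,914.73

$30,914.73


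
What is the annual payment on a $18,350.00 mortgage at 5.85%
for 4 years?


Formula: PMT = PV * r / (1 - (1+r)^(-n))
Denominator: 1 - (1 + 0.0585)^(-4) = 0.203407
Numerator: $18,350.00 * 0.0585 = 1073.475
PMT = 1073.475 / 0.203407 = $5,277.48

$5,277.48


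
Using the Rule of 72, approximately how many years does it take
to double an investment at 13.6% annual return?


Formula: Years ≈ 72 / r
Substituting: Years ≈ 72 / 13.6
Years ≈ 5.3

5.3 years


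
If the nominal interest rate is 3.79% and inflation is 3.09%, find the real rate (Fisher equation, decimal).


Formula: (1 + r_real) = (1 + r_nom) / (1 + inflation)
Substituting: (1 + r_real) = 1.0379 / 1.0309
(1 + r_real) = 1.00679
r_real = 1.00679 - 1 = 0.00679

0.00679


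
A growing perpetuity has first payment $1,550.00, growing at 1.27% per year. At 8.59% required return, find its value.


Formula: PV = C / (r - g)
Spread: r - g = 0.0859 - 0.0127 = 0.0732
Substituting: PV = $1,550.00 / 0.0732
PV = $21,174.86

$21,174.86


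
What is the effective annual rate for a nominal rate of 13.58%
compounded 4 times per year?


Formula: EAR = (1 + r/m)^m - 1
Period rate: r/m = 0.1358 / 4 = 0.03395
Compounding: (1 + 0.03395)^4 = 1.142873
EAR = 1.142873 - 1 = 0.142873

0.142873


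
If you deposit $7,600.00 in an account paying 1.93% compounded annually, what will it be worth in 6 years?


Formula: FV = P * (1 + r)^n
Substituting: FV = $7,600.00 * (1 + 0.0193)^6
Growth factor: (1.0193)^6 = 1.121533
FV = $7,600.00 * 1.121533 = $8,523.65

$8,523.65


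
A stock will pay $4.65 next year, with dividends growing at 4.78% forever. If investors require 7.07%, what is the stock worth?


Formula: P = D1 / (r - g)
Spread: r - g = 0.0707 - 0.0478 = 0.0229
Substituting: P = $4.65 / 0.0229
P = $203.06

$203.06


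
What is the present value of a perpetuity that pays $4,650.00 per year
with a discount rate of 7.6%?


Formula: PV = C / r
Substituting: PV = $4,650.00 / 0.076
PV = $61,184.21

$61,184.21


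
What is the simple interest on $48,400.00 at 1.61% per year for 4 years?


Formula: I = P * r * t
Substituting: I = $48,400.00 * 0.0161 * 4
Step: I = $48,400.00 * 0.0644
I = $3,116.96

$3,116.96


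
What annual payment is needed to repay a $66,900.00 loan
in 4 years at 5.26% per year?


Formula: PMT = PV * r / (1 - (1+r)^(-n))
Denominator: 1 - (1 + 0.0526)^(-4) = 0.185396
Numerator: $66,900.00 * 0.0526 = 3518.94
PMT = 3518.94 / 0.185396 = $18,980.67

$18,980.67


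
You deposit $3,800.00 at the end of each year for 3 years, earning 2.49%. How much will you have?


Formula: FV = PMT * ((1+r)^n - 1) / r
Growth factor: (1 + 0.0249)^3 = 1.076575
Numerator: 1.076575 - 1 = 0.076575
FV = $3,800.00 * 0.076575 / 0.0249 = $11,686.22

$11,686.22


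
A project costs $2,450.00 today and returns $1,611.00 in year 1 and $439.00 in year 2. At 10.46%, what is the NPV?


Formula: NPV = C0 + C1/(1+r) + C2/(1+r)^2
Discount C1: $1,611.00 / (1 + 0.1046) = $1,458.45
Discount C2: $439.00 / (1 + 0.1046)^2 = $359.79
NPV = -$2,450.00 + $1,458.45 + $359.79 = -$631.76

-$631.76


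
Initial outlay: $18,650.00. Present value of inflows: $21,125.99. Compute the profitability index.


Formula: PI = PV(cash flows) / initial investment
Substituting: PI = $21,125.99 / $18,650.00
PI = 1.1328

1.1328


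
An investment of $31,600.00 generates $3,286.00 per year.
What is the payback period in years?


Formula: Payback = investment / annual cash flow
Substituting: Payback = $31,600.00 / $3,286.00
Payback = 9.6166 years

9.6166 years


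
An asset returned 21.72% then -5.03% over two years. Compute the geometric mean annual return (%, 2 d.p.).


Formula: Geometric mean = ((1+r1)*(1+r2))^(1/2) - 1
Product: (1 + 0.2172) * (1 + -0.0503) = 1.2172 * 0.9497 = 1.155975
Square root: 1.155975^0.5 = 1.075163
Geometric mean = 1.075163 - 1 = 0.075163
As percentage: 7.52%

7.52%


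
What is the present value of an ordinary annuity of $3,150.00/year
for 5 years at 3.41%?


Formula: PV = PMT * (1 - (1+r)^(-n)) / r
Discount factor: (1 + 0.0341)^(-5) = 0.845643
Bracket: 1 - 0.845643 = 0.154357
PV = $3,150.00 * 0.154357 / 0.0341 = $14,258.74

$14,258.74


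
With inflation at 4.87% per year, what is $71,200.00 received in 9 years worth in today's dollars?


Formula: Real value = nominal / (1 + inflation)^years
Price level: (1 + 0.0487)^9 = 1.534127
Real value = $71,200.00 / 1.534127 = $46,410.75

$46,410.75


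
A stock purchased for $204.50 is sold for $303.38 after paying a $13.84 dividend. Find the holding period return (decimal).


Formula: HPR = (P1 - P0 + D) / P0
Gain: $303.38 - $204.50 + $13.84 = $112.72
HPR = $112.72 / $204.50 = 0.5512

0.5512


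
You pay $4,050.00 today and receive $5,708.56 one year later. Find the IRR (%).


Formula: IRR = C1/C0 - 1
Substituting: IRR = $5,708.56 / $4,050.00 - 1
Ratio: 1.409521 - 1 = 0.409521
IRR = 40.9521%

40.9521%


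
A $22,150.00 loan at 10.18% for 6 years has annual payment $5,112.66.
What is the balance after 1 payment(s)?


Formula: Balance = PV*(1+r)^k - PMT*((1+r)^k - 1)/r
Growth: (1 + 0.1018)^1 = 1.1018
Accumulated factor: ((1+r)^k - 1)/r = 1.0
Balance = $22,150.00 * 1.1018 - $5,112.66 * 1.0
Balance = $19,292.21

$19,292.21


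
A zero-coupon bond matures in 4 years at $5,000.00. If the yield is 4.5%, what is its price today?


Formula: Price = FV / (1 + r)^n
Substituting: Price = $5,000.00 / (1 + 0.045)^4
Discount factor: (1.045)^4 = 1.192519
Price = $5,000.00 / 1.192519 = $4,192.81

$4,192.81


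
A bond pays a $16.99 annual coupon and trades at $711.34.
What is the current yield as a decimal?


Formula: Current yield = annual coupon / price
Substituting: CY = $16.99 / $711.34
CY = 0.023884

0.023884


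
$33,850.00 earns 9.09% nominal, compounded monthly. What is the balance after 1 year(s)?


Formula: FV = P * (1 + r/m)^(m*t)
Period rate: r/m = 0.0909 / 12 = 0.007575
Total periods: m*t = 12 * 1 = 12
Growth factor: (1 + 0.007575)^12 = 1.094784
FV = $33,850.00 * 1.094784 = $37,058.45

$37,058.45


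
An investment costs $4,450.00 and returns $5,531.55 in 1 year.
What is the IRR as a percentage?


Formula: IRR = C1/C0 - 1
Substituting: IRR = $5,531.55 / $4,450.00 - 1
Ratio: 1.243045 - 1 = 0.243045
IRR = 24.3045%

24.3045%


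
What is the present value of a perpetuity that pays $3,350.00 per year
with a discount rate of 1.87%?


Formula: PV = C / r
Substituting: PV = $3,350.00 / 0.0187
PV = $179,144.39

$179,144.39


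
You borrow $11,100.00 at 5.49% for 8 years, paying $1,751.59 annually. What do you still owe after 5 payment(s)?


Formula: Balance = PV*(1+r)^k - PMT*((1+r)^k - 1)/r
Growth: (1 + 0.0549)^5 = 1.306341
Accumulated factor: ((1+r)^k - 1)/r = 5.579977
Balance = $11,100.00 * 1.306341 - $1,751.59 * 5.579977
Balance = $4,726.55

$4,726.55


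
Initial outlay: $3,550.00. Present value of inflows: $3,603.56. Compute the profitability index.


Formula: PI = PV(cash flows) / initial investment
Substituting: PI = $3,603.56 / $3,550.00
PI = 1.0151

1.0151


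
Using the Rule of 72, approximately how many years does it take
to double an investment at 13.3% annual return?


Formula: Years ≈ 72 / r
Substituting: Years ≈ 72 / 13.3
Years ≈ 5.4

5.4 years


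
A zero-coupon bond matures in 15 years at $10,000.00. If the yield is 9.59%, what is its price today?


Formula: Price = FV / (1 + r)^n
Substituting: Price = $10,000.00 / (1 + 0.0959)^15
Discount factor: (1.0959)^15 = 3.949698
Price = $10,000.00 / 3.949698 = $2,531.84

$2,531.84


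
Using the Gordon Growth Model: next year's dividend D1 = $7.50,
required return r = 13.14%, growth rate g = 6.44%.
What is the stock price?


Formula: P = D1 / (r - g)
Spread: r - g = 0.1314 - 0.0644 = 0.067
Substituting: P = $7.50 / 0.067
P = $111.94

$111.94


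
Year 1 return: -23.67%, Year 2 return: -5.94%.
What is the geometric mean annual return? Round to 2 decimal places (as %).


Formula: Geometric mean = ((1+r1)*(1+r2))^(1/2) - 1
Product: (1 + -0.2367) * (1 + -0.0594) = 0.7633 * 0.9406 = 0.71796
Square root: 0.71796^0.5 = 0.847325
Geometric mean = 0.847325 - 1 = -0.152675
As percentage: -15.27%

-15.27%


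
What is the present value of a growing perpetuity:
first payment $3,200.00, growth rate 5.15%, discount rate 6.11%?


Formula: PV = C / (r - g)
Spread: r - g = 0.0611 - 0.0515 = 0.0096
Substituting: PV = $3,200.00 / 0.0096
PV = $333,333.33

$333,333.33


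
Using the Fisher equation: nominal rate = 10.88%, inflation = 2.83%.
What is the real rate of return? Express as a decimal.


Formula: (1 + r_real) = (1 + r_nom) / (1 + inflation)
Substituting: (1 + r_real) = 1.1088 / 1.0283
(1 + r_real) = 1.078285
r_real = 1.078285 - 1 = 0.078285

0.078285


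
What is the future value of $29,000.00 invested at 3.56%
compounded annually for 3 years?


Formula: FV = P * (1 + r)^n
Substituting: FV = $29,000.00 * (1 + 0.0356)^3
Growth factor: (1.0356)^3 = 1.110647
FV = $29,000.00 * 1.110647 = $32,208.77

$32,208.77


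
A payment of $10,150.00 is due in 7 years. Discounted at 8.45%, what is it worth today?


Formula: PV = FV / (1 + r)^n
Substituting: PV = $10,150.00 / (1 + 0.0845)^7
Discount factor: (1.0845)^7 = 1.76444
PV = $10,150.00 / 1.76444 = $5,752.53

$5,752.53


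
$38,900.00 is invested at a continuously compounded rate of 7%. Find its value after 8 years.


Formula: FV = P * e^(r*t)
Exponent: r*t = 0.07 * 8 = 0.56
e^(0.56) = 1.750673
FV = $38,900.00 * 1.750673 = $68,101.16

$68,101.16


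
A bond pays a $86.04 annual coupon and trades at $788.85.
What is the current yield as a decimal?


Formula: Current yield = annual coupon / price
Substituting: CY = $86.04 / $788.85
CY = 0.10907

0.10907


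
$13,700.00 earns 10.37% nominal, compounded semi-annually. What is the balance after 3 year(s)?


Formula: FV = P * (1 + r/m)^(m*t)
Period rate: r/m = 0.1037 / 2 = 0.05185
Total periods: m*t = 2 * 3 = 6
Growth factor: (1 + 0.05185)^6 = 1.354325
FV = $13,700.00 * 1.354325 = $18,554.25

$18,554.25


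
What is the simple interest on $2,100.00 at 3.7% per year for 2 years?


Formula: I = P * r * t
Substituting: I = $2,100.00 * 0.037 * 2
Step: I = $2,100.00 * 0.074
I = $155.40

$155.40


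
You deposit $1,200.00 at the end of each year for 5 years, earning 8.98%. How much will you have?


Formula: FV = PMT * ((1+r)^n - 1) / r
Growth factor: (1 + 0.0898)^5 = 1.537213
Numerator: 1.537213 - 1 = 0.537213
FV = $1,200.00 * 0.537213 / 0.0898 = $7,178.79

$7,178.79


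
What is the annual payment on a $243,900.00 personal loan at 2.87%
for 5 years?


Formula: PMT = PV * r / (1 - (1+r)^(-n))
Denominator: 1 - (1 + 0.0287)^(-5) = 0.131927
Numerator: $243,900.00 * 0.0287 = 6999.93
PMT = 6999.93 / 0.131927 = $53,059.16

$53,059.16


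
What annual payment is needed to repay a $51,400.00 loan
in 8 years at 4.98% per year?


Formula: PMT = PV * r / (1 - (1+r)^(-n))
Denominator: 1 - (1 + 0.0498)^(-8) = 0.322128
Numerator: $51,400.00 * 0.0498 = 2559.72
PMT = 2559.72 / 0.322128 = $7,946.27

$7,946.27


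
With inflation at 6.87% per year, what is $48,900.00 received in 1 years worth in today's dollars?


Formula: Real value = nominal / (1 + inflation)^years
Price level: (1 + 0.0687)^1 = 1.0687
Real value = $48,900.00 / 1.0687 = $45,756.53

$45,756.53


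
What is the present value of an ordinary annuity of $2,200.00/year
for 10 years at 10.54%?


Formula: PV = PMT * (1 - (1+r)^(-n)) / r
Discount factor: (1 + 0.1054)^(-10) = 0.367118
Bracket: 1 - 0.367118 = 0.632882
PV = $2,200.00 * 0.632882 / 0.1054 = $13,210.07

$13,210.07


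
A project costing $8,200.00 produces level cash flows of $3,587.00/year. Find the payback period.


Formula: Payback = investment / annual cash flow
Substituting: Payback = $8,200.00 / $3,587.00
Payback = 2.286 years

2.286 years


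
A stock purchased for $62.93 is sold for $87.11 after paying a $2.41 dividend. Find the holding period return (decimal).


Formula: HPR = (P1 - P0 + D) / P0
Gain: $87.11 - $62.93 + $2.41 = $26.59
HPR = $26.59 / $62.93 = 0.4225

0.4225


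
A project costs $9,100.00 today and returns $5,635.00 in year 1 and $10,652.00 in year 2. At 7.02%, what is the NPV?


Formula: NPV = C0 + C1/(1+r) + C2/(1+r)^2
Discount C1: $5,635.00 / (1 + 0.0702) = $5,265.37
Discount C2: $10,652.00 / (1 + 0.0702)^2 = $9,300.39
NPV = -$9,100.00 + $5,265.37 + $9,300.39 = $5,465.76

$5,465.76


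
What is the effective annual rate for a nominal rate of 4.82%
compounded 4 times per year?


Formula: EAR = (1 + r/m)^m - 1
Period rate: r/m = 0.0482 / 4 = 0.01205
Compounding: (1 + 0.01205)^4 = 1.049078
EAR = 1.049078 - 1 = 0.049078

0.049078


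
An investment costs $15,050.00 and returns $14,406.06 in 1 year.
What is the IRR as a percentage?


Formula: IRR = C1/C0 - 1
Substituting: IRR = $14,406.06 / $15,050.00 - 1
Ratio: 0.957213 - 1 = -0.042787
IRR = -4.2787%

-4.2787%


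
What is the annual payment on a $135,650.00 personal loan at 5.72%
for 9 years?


Formula: PMT = PV * r / (1 - (1+r)^(-n))
Denominator: 1 - (1 + 0.0572)^(-9) = 0.393842
Numerator: $135,650.00 * 0.0572 = 7759.18
PMT = 7759.18 / 0.393842 = $19,701.23

$19,701.23


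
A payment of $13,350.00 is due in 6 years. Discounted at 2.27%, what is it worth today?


Formula: PV = FV / (1 + r)^n
Substituting: PV = $13,350.00 / (1 + 0.0227)^6
Discount factor: (1.0227)^6 = 1.144167
PV = $13,350.00 / 1.144167 = $11,667.87

$11,667.87


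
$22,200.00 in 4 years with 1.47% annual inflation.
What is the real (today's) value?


Formula: Real value = nominal / (1 + inflation)^years
Price level: (1 + 0.0147)^4 = 1.060109
Real value = $22,200.00 / 1.060109 = $20,941.24

$20,941.24


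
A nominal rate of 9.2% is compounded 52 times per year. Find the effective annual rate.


Formula: EAR = (1 + r/m)^m - 1
Period rate: r/m = 0.092 / 52 = 0.001769
Compounding: (1 + 0.001769)^52 = 1.096276
EAR = 1.096276 - 1 = 0.096276

0.096276


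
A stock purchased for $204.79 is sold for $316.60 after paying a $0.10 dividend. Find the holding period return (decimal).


Formula: HPR = (P1 - P0 + D) / P0
Gain: $316.60 - $204.79 + $0.10 = $111.91
HPR = $111.91 / $204.79 = 0.5465

0.5465


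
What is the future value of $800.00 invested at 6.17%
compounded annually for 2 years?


Formula: FV = P * (1 + r)^n
Substituting: FV = $800.00 * (1 + 0.0617)^2
Growth factor: (1.0617)^2 = 1.127207
FV = $800.00 * 1.127207 = $901.77

$901.77


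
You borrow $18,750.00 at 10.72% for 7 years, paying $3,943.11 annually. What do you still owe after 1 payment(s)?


Formula: Balance = PV*(1+r)^k - PMT*((1+r)^k - 1)/r
Growth: (1 + 0.1072)^1 = 1.1072
Accumulated factor: ((1+r)^k - 1)/r = 1.0
Balance = $18,750.00 * 1.1072 - $3,943.11 * 1.0
Balance = $16,816.89

$16,816.89


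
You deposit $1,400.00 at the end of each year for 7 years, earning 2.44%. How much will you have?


Formula: FV = PMT * ((1+r)^n - 1) / r
Growth factor: (1 + 0.0244)^7 = 1.183824
Numerator: 1.183824 - 1 = 0.183824
FV = $1,400.00 * 0.183824 / 0.0244 = $10,547.25

$10,547.25


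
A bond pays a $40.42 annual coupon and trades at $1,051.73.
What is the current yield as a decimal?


Formula: Current yield = annual coupon / price
Substituting: CY = $40.42 / $1,051.73
CY = 0.038432

0.038432


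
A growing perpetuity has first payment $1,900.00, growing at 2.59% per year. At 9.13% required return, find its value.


Formula: PV = C / (r - g)
Spread: r - g = 0.0913 - 0.0259 = 0.0654
Substituting: PV = $1,900.00 / 0.0654
PV = $29,051.99

$29,051.99


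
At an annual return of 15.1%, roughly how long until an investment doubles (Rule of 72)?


Formula: Years ≈ 72 / r
Substituting: Years ≈ 72 / 15.1
Years ≈ 4.8

4.8 years


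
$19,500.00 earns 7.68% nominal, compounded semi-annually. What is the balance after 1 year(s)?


Formula: FV = P * (1 + r/m)^(m*t)
Period rate: r/m = 0.0768 / 2 = 0.0384
Total periods: m*t = 2 * 1 = 2
Growth factor: (1 + 0.0384)^2 = 1.078275
FV = $19,500.00 * 1.078275 = $21,026.35

$21,026.35


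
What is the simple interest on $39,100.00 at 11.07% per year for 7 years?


Formula: I = P * r * t
Substituting: I = $39,100.00 * 0.1107 * 7
Step: I = $39,100.00 * 0.7749
I = $30,298.59

$30,298.59


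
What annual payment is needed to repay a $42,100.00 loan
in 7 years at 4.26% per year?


Formula: PMT = PV * r / (1 - (1+r)^(-n))
Denominator: 1 - (1 + 0.0426)^(-7) = 0.253249
Numerator: $42,100.00 * 0.0426 = 1793.46
PMT = 1793.46 / 0.253249 = $7,081.81

$7,081.81


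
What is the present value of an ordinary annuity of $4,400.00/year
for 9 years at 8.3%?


Formula: PV = PMT * (1 - (1+r)^(-n)) / r
Discount factor: (1 + 0.083)^(-9) = 0.487915
Bracket: 1 - 0.487915 = 0.512085
PV = $4,400.00 * 0.512085 / 0.083 = $27,146.69

$27,146.69


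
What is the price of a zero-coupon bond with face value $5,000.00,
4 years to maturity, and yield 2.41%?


Formula: Price = FV / (1 + r)^n
Substituting: Price = $5,000.00 / (1 + 0.0241)^4
Discount factor: (1.0241)^4 = 1.099941
Price = $5,000.00 / 1.099941 = $4,545.70

$4,545.70


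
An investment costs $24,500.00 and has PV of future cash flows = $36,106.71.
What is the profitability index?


Formula: PI = PV(cash flows) / initial investment
Substituting: PI = $36,106.71 / $24,500.00
PI = 1.4737

1.4737


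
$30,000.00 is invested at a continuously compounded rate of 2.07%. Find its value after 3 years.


Formula: FV = P * e^(r*t)
Exponent: r*t = 0.0207 * 3 = 0.0621
e^(0.0621) = 1.064069
FV = $30,000.00 * 1.064069 = $31,922.06

$31,922.06


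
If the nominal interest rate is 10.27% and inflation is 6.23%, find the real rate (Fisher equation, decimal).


Formula: (1 + r_real) = (1 + r_nom) / (1 + inflation)
Substituting: (1 + r_real) = 1.1027 / 1.0623
(1 + r_real) = 1.038031
r_real = 1.038031 - 1 = 0.038031

0.038031


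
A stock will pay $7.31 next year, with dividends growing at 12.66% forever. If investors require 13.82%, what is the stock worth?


Formula: P = D1 / (r - g)
Spread: r - g = 0.1382 - 0.1266 = 0.0116
Substituting: P = $7.31 / 0.0116
P = $630.17

$630.17


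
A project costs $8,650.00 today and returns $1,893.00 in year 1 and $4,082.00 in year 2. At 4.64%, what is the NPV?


Formula: NPV = C0 + C1/(1+r) + C2/(1+r)^2
Discount C1: $1,893.00 / (1 + 0.0464) = $1,809.06
Discount C2: $4,082.00 / (1 + 0.0464)^2 = $3,728.01
NPV = -$8,650.00 + $1,809.06 + $3,728.01 = -$3,112.93

-$3,112.93


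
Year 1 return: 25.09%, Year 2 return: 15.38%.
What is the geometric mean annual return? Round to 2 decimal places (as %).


Formula: Geometric mean = ((1+r1)*(1+r2))^(1/2) - 1
Product: (1 + 0.2509) * (1 + 0.1538) = 1.2509 * 1.1538 = 1.443288
Square root: 1.443288^0.5 = 1.201369
Geometric mean = 1.201369 - 1 = 0.201369
As percentage: 20.14%

20.14%


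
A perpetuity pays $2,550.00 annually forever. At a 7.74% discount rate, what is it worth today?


Formula: PV = C / r
Substituting: PV = $2,550.00 / 0.0774
PV = $32,945.74

$32,945.74


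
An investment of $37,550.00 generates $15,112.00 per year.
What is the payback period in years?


Formula: Payback = investment / annual cash flow
Substituting: Payback = $37,550.00 / $15,112.00
Payback = 2.4848 years

2.4848 years


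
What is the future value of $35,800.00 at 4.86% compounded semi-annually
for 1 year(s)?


Formula: FV = P * (1 + r/m)^(m*t)
Period rate: r/m = 0.0486 / 2 = 0.0243
Total periods: m*t = 2 * 1 = 2
Growth factor: (1 + 0.0243)^2 = 1.04919
FV = $35,800.00 * 1.04919 = $37,561.02

$37,561.02


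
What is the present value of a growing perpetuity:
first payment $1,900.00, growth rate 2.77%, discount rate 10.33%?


Formula: PV = C / (r - g)
Spread: r - g = 0.1033 - 0.0277 = 0.0756
Substituting: PV = $1,900.00 / 0.0756
PV = $25,132.28

$25,132.28


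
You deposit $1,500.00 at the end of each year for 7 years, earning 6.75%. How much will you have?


Formula: FV = PMT * ((1+r)^n - 1) / r
Growth factor: (1 + 0.0675)^7 = 1.579702
Numerator: 1.579702 - 1 = 0.579702
FV = $1,500.00 * 0.579702 / 0.0675 = $12,882.27

$12,882.27


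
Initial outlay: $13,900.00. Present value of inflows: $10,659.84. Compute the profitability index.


Formula: PI = PV(cash flows) / initial investment
Substituting: PI = $10,659.84 / $13,900.00
PI = 0.7669

0.7669


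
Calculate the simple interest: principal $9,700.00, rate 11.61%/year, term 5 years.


Formula: I = P * r * t
Substituting: I = $9,700.00 * 0.1161 * 5
Step: I = $9,700.00 * 0.5805
I = $5,630.85

$5,630.85


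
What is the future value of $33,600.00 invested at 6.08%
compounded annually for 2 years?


Formula: FV = P * (1 + r)^n
Substituting: FV = $33,600.00 * (1 + 0.0608)^2
Growth factor: (1.0608)^2 = 1.125297
FV = $33,600.00 * 1.125297 = $37,809.97

$37,809.97


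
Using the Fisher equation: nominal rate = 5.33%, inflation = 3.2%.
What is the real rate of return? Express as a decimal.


Formula: (1 + r_real) = (1 + r_nom) / (1 + inflation)
Substituting: (1 + r_real) = 1.0533 / 1.032
(1 + r_real) = 1.02064
r_real = 1.02064 - 1 = 0.02064

0.02064


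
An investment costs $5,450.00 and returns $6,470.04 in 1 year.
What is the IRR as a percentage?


Formula: IRR = C1/C0 - 1
Substituting: IRR = $6,470.04 / $5,450.00 - 1
Ratio: 1.187163 - 1 = 0.187163
IRR = 18.7163%

18.7163%


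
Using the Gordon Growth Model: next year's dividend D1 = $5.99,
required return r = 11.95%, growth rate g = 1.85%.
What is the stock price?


Formula: P = D1 / (r - g)
Spread: r - g = 0.1195 - 0.0185 = 0.101
Substituting: P = $5.99 / 0.101
P = $59.31

$59.31


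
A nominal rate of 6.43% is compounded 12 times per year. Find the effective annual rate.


Formula: EAR = (1 + r/m)^m - 1
Period rate: r/m = 0.0643 / 12 = 0.005358
Compounding: (1 + 0.005358)^12 = 1.066229
EAR = 1.066229 - 1 = 0.066229

0.066229


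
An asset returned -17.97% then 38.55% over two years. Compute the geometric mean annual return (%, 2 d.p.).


Formula: Geometric mean = ((1+r1)*(1+r2))^(1/2) - 1
Product: (1 + -0.1797) * (1 + 0.3855) = 0.8203 * 1.3855 = 1.136526
Square root: 1.136526^0.5 = 1.06608
Geometric mean = 1.06608 - 1 = 0.06608
As percentage: 6.61%

6.61%


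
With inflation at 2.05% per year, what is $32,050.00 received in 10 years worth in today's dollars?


Formula: Real value = nominal / (1 + inflation)^years
Price level: (1 + 0.0205)^10 = 1.224983
Real value = $32,050.00 / 1.224983 = $26,163.63

$26,163.63


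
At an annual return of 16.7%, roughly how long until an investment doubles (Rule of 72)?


Formula: Years ≈ 72 / r
Substituting: Years ≈ 72 / 16.7
Years ≈ 4.3

4.3 years


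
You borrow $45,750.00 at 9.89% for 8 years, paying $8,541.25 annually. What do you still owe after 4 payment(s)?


Formula: Balance = PV*(1+r)^k - PMT*((1+r)^k - 1)/r
Growth: (1 + 0.0989)^4 = 1.458252
Accumulated factor: ((1+r)^k - 1)/r = 4.633492
Balance = $45,750.00 * 1.458252 - $8,541.25 * 4.633492
Balance = $27,139.23

$27,139.23


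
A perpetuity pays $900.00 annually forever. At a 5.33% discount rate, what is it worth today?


Formula: PV = C / r
Substituting: PV = $900.00 / 0.0533
PV = $16,885.55

$16,885.55


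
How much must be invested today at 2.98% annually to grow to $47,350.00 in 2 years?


Formula: PV = FV / (1 + r)^n
Substituting: PV = $47,350.00 / (1 + 0.0298)^2
Discount factor: (1.0298)^2 = 1.060488
PV = $47,350.00 / 1.060488 = $44,649.25

$44,649.25


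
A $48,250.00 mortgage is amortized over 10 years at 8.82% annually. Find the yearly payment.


Formula: PMT = PV * r / (1 - (1+r)^(-n))
Denominator: 1 - (1 + 0.0882)^(-10) = 0.57055
Numerator: $48,250.00 * 0.0882 = 4255.65
PMT = 4255.65 / 0.57055 = $7,458.86

$7,458.86


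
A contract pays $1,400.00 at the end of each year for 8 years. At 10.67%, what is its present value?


Formula: PV = PMT * (1 - (1+r)^(-n)) / r
Discount factor: (1 + 0.1067)^(-8) = 0.444386
Bracket: 1 - 0.444386 = 0.555614
PV = $1,400.00 * 0.555614 / 0.1067 = $7,290.15

$7,290.15


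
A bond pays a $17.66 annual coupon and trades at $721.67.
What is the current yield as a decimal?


Formula: Current yield = annual coupon / price
Substituting: CY = $17.66 / $721.67
CY = 0.024471

0.024471


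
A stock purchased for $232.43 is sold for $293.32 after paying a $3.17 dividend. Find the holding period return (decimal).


Formula: HPR = (P1 - P0 + D) / P0
Gain: $293.32 - $232.43 + $3.17 = $64.06
HPR = $64.06 / $232.43 = 0.2756

0.2756


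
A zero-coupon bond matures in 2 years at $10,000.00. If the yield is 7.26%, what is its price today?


Formula: Price = FV / (1 + r)^n
Substituting: Price = $10,000.00 / (1 + 0.0726)^2
Discount factor: (1.0726)^2 = 1.150471
Price = $10,000.00 / 1.150471 = $8,692.09

$8,692.09


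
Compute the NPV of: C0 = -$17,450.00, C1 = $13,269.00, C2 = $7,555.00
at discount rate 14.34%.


Formula: NPV = C0 + C1/(1+r) + C2/(1+r)^2
Discount C1: $13,269.00 / (1 + 0.1434) = $11,604.86
Discount C2: $7,555.00 / (1 + 0.1434)^2 = $5,778.81
NPV = -$17,450.00 + $11,604.86 + $5,778.81 = -$66.33

-$66.33


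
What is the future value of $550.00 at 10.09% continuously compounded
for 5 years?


Formula: FV = P * e^(r*t)
Exponent: r*t = 0.1009 * 5 = 0.5045
e^(0.5045) = 1.656157
FV = $550.00 * 1.656157 = $910.89

$910.89


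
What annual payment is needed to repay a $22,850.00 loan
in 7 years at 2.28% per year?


Formula: PMT = PV * r / (1 - (1+r)^(-n))
Denominator: 1 - (1 + 0.0228)^(-7) = 0.145986
Numerator: $22,850.00 * 0.0228 = 520.98
PMT = 520.98 / 0.145986 = $3,568.70

$3,568.70


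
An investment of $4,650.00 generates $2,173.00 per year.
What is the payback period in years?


Formula: Payback = investment / annual cash flow
Substituting: Payback = $4,650.00 / $2,173.00
Payback = 2.1399 years

2.1399 years


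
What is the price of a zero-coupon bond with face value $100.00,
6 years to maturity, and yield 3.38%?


Formula: Price = FV / (1 + r)^n
Substituting: Price = $100.00 / (1 + 0.0338)^6
Discount factor: (1.0338)^6 = 1.220729
Price = $100.00 / 1.220729 = $81.92

$81.92


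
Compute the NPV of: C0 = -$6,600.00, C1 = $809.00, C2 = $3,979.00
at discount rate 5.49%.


Formula: NPV = C0 + C1/(1+r) + C2/(1+r)^2
Discount C1: $809.00 / (1 + 0.0549) = $766.90
Discount C2: $3,979.00 / (1 + 0.0549)^2 = $3,575.62
NPV = -$6,600.00 + $766.90 + $3,575.62 = -$2,257.48

-$2,257.48


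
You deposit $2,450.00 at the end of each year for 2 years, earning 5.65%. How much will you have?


Formula: FV = PMT * ((1+r)^n - 1) / r
Growth factor: (1 + 0.0565)^2 = 1.116192
Numerator: 1.116192 - 1 = 0.116192
FV = $2,450.00 * 0.116192 / 0.0565 = $5,038.43

$5,038.43


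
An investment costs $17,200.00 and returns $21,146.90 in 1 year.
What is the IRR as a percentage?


Formula: IRR = C1/C0 - 1
Substituting: IRR = $21,146.90 / $17,200.00 - 1
Ratio: 1.229471 - 1 = 0.229471
IRR = 22.9471%

22.9471%


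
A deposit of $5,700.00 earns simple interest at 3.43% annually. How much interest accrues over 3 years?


Formula: I = P * r * t
Substituting: I = $5,700.00 * 0.0343 * 3
Step: I = $5,700.00 * 0.1029
I = $586.53

$586.53


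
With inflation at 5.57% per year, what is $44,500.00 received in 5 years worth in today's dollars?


Formula: Real value = nominal / (1 + inflation)^years
Price level: (1 + 0.0557)^5 = 1.311302
Real value = $44,500.00 / 1.311302 = $33,935.75

$33,935.75
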